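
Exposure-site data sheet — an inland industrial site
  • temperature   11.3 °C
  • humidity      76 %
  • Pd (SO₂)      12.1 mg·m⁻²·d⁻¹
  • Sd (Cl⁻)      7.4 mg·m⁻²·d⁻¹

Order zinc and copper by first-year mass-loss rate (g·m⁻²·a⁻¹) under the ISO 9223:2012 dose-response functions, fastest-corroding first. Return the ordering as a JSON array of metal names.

zinc: temperature factor f = -0.071·(1.3) = -0.0923
  sulphur-dioxide contribution → 1.162 μm/a
  chloride contribution → 0.2628 μm/a
  total first-year rate 1.425 μm/a
  mass loss = 1.425 μm/a × 7.14 g/cm³ = 10.17 g·m⁻²·a⁻¹
copper: f(T) = -0.080·(T−10) [T>10 °C] = -0.1040
  sulphur-dioxide contribution → 0.8091 μm/a
  chloride contribution → 0.4722 μm/a
  ⇒ r_corr(copper) = 1.281 μm/a
  mass loss = 1.281 μm/a × 8.96 g/cm³ = 11.48 g·m⁻²·a⁻¹
Ordering by g·m⁻²·a⁻¹: copper (11.5) > zinc (10.2)

["copper", "zinc"]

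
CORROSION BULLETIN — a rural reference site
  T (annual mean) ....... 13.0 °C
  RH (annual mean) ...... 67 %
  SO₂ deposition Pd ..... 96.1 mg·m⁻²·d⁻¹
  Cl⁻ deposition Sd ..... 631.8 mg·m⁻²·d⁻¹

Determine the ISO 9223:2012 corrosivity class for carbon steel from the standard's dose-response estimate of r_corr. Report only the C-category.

C5

carbon steel: f(T) = -0.054·(T−10) [T>10 °C] = -0.1620
  SO₂ term: 1.77·96.1^0.52·exp(0.02·67-0.1620) = 61.74
  Sd branch = 0.102·Sd^0.62·e^(0.033·RH+0.04·T) = 85.31 μm/a
  sum: 61.74 + 85.31 → r_corr = 147.1 μm/a
147 μm/a falls in (80, 200] for carbon steel → category C5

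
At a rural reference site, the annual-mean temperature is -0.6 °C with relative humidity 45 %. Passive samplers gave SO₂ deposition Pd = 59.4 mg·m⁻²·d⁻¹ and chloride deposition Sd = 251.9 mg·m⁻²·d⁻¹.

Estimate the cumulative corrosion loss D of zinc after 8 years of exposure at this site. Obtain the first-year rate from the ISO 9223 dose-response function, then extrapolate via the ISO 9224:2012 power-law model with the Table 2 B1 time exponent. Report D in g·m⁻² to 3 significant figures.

zinc: T≤10 °C ⇒ hinge +0.038·(-0.6−10) = -0.4028
  Pd branch = 0.0129·Pd^0.44·e^(0.046·RH+f) = 0.4122 μm/a
  Cl⁻ term: 0.0175·251.9^0.57·exp(0.008·45+0.085·-0.6) = 0.5571
  r_corr = 0.4122 + 0.5571 = 0.9693 μm/a
ISO 9224: D(t) = r_corr · t^b with b = 0.813 (zinc, B1)
  D(8) = 0.9693 × 8^0.813 = 0.9693 × 5.423 = 5.256 μm
  Mass loss = 5.256 μm × 7.14 g/cm³ = 37.53 g·m⁻²

D(8) = 37.5 g·m⁻²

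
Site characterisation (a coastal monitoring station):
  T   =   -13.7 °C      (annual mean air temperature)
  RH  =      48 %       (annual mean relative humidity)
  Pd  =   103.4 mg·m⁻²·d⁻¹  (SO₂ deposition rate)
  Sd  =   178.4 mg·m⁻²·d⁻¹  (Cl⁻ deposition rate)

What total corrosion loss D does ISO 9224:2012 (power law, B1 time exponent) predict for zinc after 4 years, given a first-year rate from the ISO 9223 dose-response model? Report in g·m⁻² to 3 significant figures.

D(4) = 11.5 g·m⁻²

zinc: T≤10 °C ⇒ hinge +0.038·(-13.7−10) = -0.9006
  SO₂ term: 0.0129·103.4^0.44·exp(0.046·48-0.9006) = 0.3671
  Sd branch = 0.0175·Sd^0.57·e^(0.008·RH+0.085·T) = 0.1539 μm/a
  r_corr = 0.3671 + 0.1539 = 0.521 μm/a
ISO 9224: D(t) = r_corr · t^b with b = 0.813 (zinc, B1)
  D(4) = 0.521 × 4^0.813 = 0.521 × 3.087 = 1.608 μm
  Mass loss = 1.608 μm × 7.14 g/cm³ = 11.48 g·m⁻²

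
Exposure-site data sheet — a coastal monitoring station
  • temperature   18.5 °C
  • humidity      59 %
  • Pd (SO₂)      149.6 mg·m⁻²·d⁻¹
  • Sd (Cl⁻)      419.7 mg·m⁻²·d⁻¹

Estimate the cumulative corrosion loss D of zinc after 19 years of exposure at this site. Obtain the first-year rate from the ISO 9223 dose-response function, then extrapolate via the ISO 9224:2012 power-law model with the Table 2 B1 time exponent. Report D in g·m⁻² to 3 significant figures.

D(19) = 406 g·m⁻²

zinc: T>10 °C ⇒ hinge -0.071·(18.5−10) = -0.6035
  sulphur-dioxide contribution → 0.9641 μm/a
  chloride contribution → 4.227 μm/a
  total first-year rate 5.191 μm/a
Power-law: D(19) = r_corr · 19^0.813
  D(19) = 5.191 × 19^0.813 = 5.191 × 10.96 = 56.87 μm
  Mass loss = 56.87 μm × 7.14 g/cm³ = 406.1 g·m⁻²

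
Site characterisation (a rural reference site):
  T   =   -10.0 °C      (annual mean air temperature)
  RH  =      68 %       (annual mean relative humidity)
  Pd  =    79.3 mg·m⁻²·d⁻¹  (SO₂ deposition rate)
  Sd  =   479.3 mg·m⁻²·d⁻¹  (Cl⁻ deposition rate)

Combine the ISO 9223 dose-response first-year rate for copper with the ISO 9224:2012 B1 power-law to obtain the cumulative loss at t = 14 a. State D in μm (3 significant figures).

D(14) = 2.66 μm

copper: temperature factor f = +0.126·(-20.0) = -2.5200
  Pd branch = 0.0053·Pd^0.26·e^(0.059·RH+f) = 0.07346 μm/a
  Sd branch = 0.01025·Sd^0.27·e^(0.036·RH+0.049·T) = 0.3844 μm/a
  sum: 0.07346 + 0.3844 → r_corr = 0.4579 μm/a
Long-term exponent b (ISO 9224 Table 2, B1) = 0.667
  D(14) = 0.4579 × 14^0.667 = 0.4579 × 5.814 = 2.662 μm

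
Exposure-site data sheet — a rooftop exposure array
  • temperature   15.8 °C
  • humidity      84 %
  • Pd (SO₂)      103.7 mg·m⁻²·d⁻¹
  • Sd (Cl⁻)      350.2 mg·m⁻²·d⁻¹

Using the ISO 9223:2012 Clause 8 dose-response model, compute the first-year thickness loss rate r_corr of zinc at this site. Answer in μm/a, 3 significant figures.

r_corr = 6.84 μm/a

zinc: f(T) = -0.071·(T−10) [T>10 °C] = -0.4118
  sulphur-dioxide contribution → 3.139 μm/a
  chloride contribution → 3.702 μm/a
  ⇒ r_corr(zinc) = 6.841 μm/a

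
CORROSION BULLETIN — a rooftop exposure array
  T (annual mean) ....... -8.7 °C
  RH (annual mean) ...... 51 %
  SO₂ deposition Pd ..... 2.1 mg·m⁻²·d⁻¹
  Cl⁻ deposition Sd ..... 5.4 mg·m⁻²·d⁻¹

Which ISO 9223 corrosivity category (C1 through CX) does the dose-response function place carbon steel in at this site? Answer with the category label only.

carbon steel: temperature factor f = +0.150·(-18.7) = -2.8050
  sulphur-dioxide contribution → 0.4368 μm/a
  chloride contribution → 1.103 μm/a
  total first-year rate 1.54 μm/a
ISO 9223 Table 2 (carbon steel): 1.3 < 1.54 ≤ 25 μm/a ⇒ C2

C2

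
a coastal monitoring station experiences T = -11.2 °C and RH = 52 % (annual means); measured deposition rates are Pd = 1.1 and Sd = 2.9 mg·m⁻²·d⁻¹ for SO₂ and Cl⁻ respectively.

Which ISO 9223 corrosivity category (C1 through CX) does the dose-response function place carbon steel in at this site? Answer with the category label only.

C1

carbon steel: T≤10 °C ⇒ hinge +0.150·(-11.2−10) = -3.1800
  sulphur-dioxide contribution → 0.2188 μm/a
  chloride contribution → 0.7014 μm/a
  ⇒ r_corr(carbon steel) = 0.9202 μm/a
ISO 9223 Table 2 (carbon steel): 0 < 0.92 ≤ 1.3 μm/a ⇒ C1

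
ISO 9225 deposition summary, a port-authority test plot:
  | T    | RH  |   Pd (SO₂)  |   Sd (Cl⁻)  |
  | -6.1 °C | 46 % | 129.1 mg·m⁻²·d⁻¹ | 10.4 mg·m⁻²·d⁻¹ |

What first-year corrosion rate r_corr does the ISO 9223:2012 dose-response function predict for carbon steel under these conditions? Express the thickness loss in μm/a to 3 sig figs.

r_corr = 6.53 μm/a

carbon steel: f(T) = +0.150·(T−10) [T≤10 °C] = -2.4150
  SO₂ term: 1.77·129.1^0.52·exp(0.02·46-2.4150) = 4.97
  Cl⁻ term: 0.102·10.4^0.62·exp(0.033·46+0.04·-6.1) = 1.558
  r_corr = 4.97 + 1.558 = 6.528 μm/a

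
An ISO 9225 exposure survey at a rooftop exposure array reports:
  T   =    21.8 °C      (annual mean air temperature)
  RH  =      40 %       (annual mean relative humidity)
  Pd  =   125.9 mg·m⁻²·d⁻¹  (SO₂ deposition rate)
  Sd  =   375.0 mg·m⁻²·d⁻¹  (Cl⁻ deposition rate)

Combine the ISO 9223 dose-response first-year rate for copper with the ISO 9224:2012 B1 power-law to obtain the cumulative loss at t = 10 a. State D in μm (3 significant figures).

D(10) = 3.25 μm

copper: temperature factor f = -0.080·(11.8) = -0.9440
  sulphur-dioxide contribution → 0.07678 μm/a
  chloride contribution → 0.6237 μm/a
  total first-year rate 0.7005 μm/a
ISO 9224: D(t) = r_corr · t^b with b = 0.667 (copper, B1)
  D(10) = 0.7005 × 10^0.667 = 0.7005 × 4.645 = 3.254 μm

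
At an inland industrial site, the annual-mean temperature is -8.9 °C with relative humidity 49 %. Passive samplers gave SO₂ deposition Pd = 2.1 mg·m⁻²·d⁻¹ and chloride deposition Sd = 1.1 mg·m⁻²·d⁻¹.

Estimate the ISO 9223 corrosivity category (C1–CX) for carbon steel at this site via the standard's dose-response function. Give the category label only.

carbon steel: temperature factor f = +0.150·(-18.9) = -2.8350
  sulphur-dioxide contribution → 0.4073 μm/a
  chloride contribution → 0.3819 μm/a
  ⇒ r_corr(carbon steel) = 0.7892 μm/a
Category bounds: 0…1.3 μm/a bracket r_corr ⇒ C1

C1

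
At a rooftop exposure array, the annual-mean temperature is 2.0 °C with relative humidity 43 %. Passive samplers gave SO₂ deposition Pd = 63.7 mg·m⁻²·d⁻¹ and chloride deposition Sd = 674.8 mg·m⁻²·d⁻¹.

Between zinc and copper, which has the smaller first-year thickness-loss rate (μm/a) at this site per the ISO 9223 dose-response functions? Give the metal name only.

zinc: T≤10 °C ⇒ hinge +0.038·(2.0−10) = -0.3040
  sulphur-dioxide contribution → 0.428 μm/a
  chloride contribution → 1.199 μm/a
  total first-year rate 1.627 μm/a
copper: temperature factor f = +0.126·(-8.0) = -1.0080
  sulphur-dioxide contribution → 0.07201 μm/a
  chloride contribution → 0.3086 μm/a
  ⇒ r_corr(copper) = 0.3806 μm/a
Ordering by μm/a: zinc (1.63) > copper (0.381)

copper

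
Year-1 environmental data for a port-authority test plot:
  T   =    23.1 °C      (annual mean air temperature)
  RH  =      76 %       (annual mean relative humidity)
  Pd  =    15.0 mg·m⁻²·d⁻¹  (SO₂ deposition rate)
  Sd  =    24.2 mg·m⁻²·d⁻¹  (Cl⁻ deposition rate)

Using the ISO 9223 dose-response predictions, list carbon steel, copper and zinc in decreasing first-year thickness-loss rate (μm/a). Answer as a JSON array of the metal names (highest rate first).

carbon steel: f(T) = -0.054·(T−10) [T>10 °C] = -0.7074
  Pd branch = 1.77·Pd^0.52·e^(0.02·RH+f) = 16.31 μm/a
  Cl⁻ term: 0.102·24.2^0.62·exp(0.033·76+0.04·23.1) = 22.75
  sum: 16.31 + 22.75 → r_corr = 39.06 μm/a
copper: temperature factor f = -0.080·(13.1) = -1.0480
  SO₂ term: 0.0053·15.0^0.26·exp(0.059·76-1.0480) = 0.3329
  Sd branch = 0.01025·Sd^0.27·e^(0.036·RH+0.049·T) = 1.159 μm/a
  sum: 0.3329 + 1.159 → r_corr = 1.492 μm/a
zinc: f(T) = -0.071·(T−10) [T>10 °C] = -0.9301
  SO₂ term: 0.0129·15.0^0.44·exp(0.046·76-0.9301) = 0.5526
  Sd branch = 0.0175·Sd^0.57·e^(0.008·RH+0.085·T) = 1.408 μm/a
  r_corr = 0.5526 + 1.408 = 1.961 μm/a
Ordering by μm/a: carbon steel (39.1) > zinc (1.96) > copper (1.49)

["carbon steel", "zinc", "copper"]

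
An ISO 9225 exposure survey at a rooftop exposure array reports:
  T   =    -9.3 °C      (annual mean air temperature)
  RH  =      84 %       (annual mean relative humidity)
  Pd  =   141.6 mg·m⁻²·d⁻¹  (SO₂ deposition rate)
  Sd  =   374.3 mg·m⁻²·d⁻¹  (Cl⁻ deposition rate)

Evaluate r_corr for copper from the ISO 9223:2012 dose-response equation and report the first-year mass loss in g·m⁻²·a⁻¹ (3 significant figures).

copper: f(T) = +0.126·(T−10) [T≤10 °C] = -2.4318
  Pd branch = 0.0053·Pd^0.26·e^(0.059·RH+f) = 0.2398 μm/a
  Sd branch = 0.01025·Sd^0.27·e^(0.036·RH+0.049·T) = 0.6621 μm/a
  sum: 0.2398 + 0.6621 → r_corr = 0.9018 μm/a
Convert to mass loss: 0.9018 μm/a × 8.96 g/cm³ = 8.08 g·m⁻²·a⁻¹

r_corr = 8.08 g·m⁻²·a⁻¹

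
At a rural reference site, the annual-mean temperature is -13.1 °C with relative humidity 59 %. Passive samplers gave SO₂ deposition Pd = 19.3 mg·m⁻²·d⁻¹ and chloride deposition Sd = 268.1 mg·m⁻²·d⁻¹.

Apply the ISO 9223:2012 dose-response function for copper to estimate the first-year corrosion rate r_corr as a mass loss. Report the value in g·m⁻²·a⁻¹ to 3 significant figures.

copper: temperature factor f = +0.126·(-23.1) = -2.9106
  Pd branch = 0.0053·Pd^0.26·e^(0.059·RH+f) = 0.02024 μm/a
  Cl⁻ term: 0.01025·268.1^0.27·exp(0.036·59+0.049·-13.1) = 0.2042
  sum: 0.02024 + 0.2042 → r_corr = 0.2244 μm/a
Convert to mass loss: 0.2244 μm/a × 8.96 g/cm³ = 2.011 g·m⁻²·a⁻¹

r_corr = 2.01 g·m⁻²·a⁻¹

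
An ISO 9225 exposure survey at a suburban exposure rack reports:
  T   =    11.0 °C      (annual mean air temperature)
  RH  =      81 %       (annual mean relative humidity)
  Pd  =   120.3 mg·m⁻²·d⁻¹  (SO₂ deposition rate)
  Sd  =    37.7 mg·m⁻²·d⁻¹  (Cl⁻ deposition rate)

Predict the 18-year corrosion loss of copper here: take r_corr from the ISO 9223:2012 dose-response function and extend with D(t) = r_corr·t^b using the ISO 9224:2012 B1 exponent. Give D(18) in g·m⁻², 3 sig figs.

D(18) = 178 g·m⁻²

copper: T>10 °C ⇒ hinge -0.080·(11.0−10) = -0.0800
  Pd branch = 0.0053·Pd^0.26·e^(0.059·RH+f) = 2.023 μm/a
  Sd branch = 0.01025·Sd^0.27·e^(0.036·RH+0.049·T) = 0.8646 μm/a
  r_corr = 2.023 + 0.8646 = 2.887 μm/a
Long-term exponent b (ISO 9224 Table 2, B1) = 0.667
  D(18) = 2.887 × 18^0.667 = 2.887 × 6.875 = 19.85 μm
  Mass loss = 19.85 μm × 8.96 g/cm³ = 177.8 g·m⁻²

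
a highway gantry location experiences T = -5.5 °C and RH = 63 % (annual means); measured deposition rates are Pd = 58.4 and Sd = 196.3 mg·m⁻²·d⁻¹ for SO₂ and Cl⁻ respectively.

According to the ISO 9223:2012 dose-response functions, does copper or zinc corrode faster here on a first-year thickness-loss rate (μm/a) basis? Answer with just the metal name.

copper: temperature factor f = +0.126·(-15.5) = -1.9530
  sulphur-dioxide contribution → 0.08905 μm/a
  chloride contribution → 0.3146 μm/a
  total first-year rate 0.4036 μm/a
zinc: f(T) = +0.038·(T−10) [T≤10 °C] = -0.5890
  sulphur-dioxide contribution → 0.7773 μm/a
  chloride contribution → 0.368 μm/a
  ⇒ r_corr(zinc) = 1.145 μm/a
Ordering by μm/a: zinc (1.15) > copper (0.404)

zinc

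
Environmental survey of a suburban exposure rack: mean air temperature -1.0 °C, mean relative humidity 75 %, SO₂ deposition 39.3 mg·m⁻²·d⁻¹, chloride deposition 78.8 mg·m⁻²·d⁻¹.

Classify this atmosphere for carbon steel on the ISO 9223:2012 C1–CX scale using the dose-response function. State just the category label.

C3

carbon steel: T≤10 °C ⇒ hinge +0.150·(-1.0−10) = -1.6500
  sulphur-dioxide contribution → 10.28 μm/a
  chloride contribution → 17.46 μm/a
  ⇒ r_corr(carbon steel) = 27.73 μm/a
ISO 9223 Table 2 (carbon steel): 25 < 27.7 ≤ 50 μm/a ⇒ C3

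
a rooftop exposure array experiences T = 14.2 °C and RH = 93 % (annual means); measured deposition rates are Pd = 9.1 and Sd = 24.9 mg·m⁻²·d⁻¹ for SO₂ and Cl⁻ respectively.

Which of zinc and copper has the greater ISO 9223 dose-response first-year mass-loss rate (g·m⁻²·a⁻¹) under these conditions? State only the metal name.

copper

zinc: f(T) = -0.071·(T−10) [T>10 °C] = -0.2982
  SO₂ term: 0.0129·9.1^0.44·exp(0.046·93-0.2982) = 1.824
  Cl⁻ term: 0.0175·24.9^0.57·exp(0.008·93+0.085·14.2) = 0.7694
  r_corr = 1.824 + 0.7694 = 2.593 μm/a
  mass loss = 2.593 μm/a × 7.14 g/cm³ = 18.52 g·m⁻²·a⁻¹
copper: temperature factor f = -0.080·(4.2) = -0.3360
  Pd branch = 0.0053·Pd^0.26·e^(0.059·RH+f) = 1.624 μm/a
  Cl⁻ term: 0.01025·24.9^0.27·exp(0.036·93+0.049·14.2) = 1.393
  r_corr = 1.624 + 1.393 = 3.017 μm/a
  mass loss = 3.017 μm/a × 8.96 g/cm³ = 27.03 g·m⁻²·a⁻¹
Ordering by g·m⁻²·a⁻¹: copper (27) > zinc (18.5)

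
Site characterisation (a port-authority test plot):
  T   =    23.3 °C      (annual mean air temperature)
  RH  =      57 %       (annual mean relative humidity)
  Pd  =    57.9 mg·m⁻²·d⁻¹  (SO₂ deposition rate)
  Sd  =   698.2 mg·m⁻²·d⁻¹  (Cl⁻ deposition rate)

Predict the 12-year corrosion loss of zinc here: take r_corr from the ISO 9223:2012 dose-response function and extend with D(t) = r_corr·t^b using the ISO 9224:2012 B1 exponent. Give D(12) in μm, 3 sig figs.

D(12) = 66.1 μm

zinc: T>10 °C ⇒ hinge -0.071·(23.3−10) = -0.9443
  SO₂ term: 0.0129·57.9^0.44·exp(0.046·57-0.9443) = 0.4119
  Cl⁻ term: 0.0175·698.2^0.57·exp(0.008·57+0.085·23.3) = 8.361
  r_corr = 0.4119 + 8.361 = 8.773 μm/a
ISO 9224: D(t) = r_corr · t^b with b = 0.813 (zinc, B1)
  D(12) = 8.773 × 12^0.813 = 8.773 × 7.54 = 66.15 μm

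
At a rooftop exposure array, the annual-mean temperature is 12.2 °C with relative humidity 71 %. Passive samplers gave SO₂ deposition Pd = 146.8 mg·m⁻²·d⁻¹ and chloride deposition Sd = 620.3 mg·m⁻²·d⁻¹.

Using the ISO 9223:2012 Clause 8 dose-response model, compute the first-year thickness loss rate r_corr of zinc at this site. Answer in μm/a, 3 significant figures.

r_corr = 6.00 μm/a

zinc: temperature factor f = -0.071·(2.2) = -0.1562
  Pd branch = 0.0129·Pd^0.44·e^(0.046·RH+f) = 2.597 μm/a
  Sd branch = 0.0175·Sd^0.57·e^(0.008·RH+0.085·T) = 3.403 μm/a
  sum: 2.597 + 3.403 → r_corr = 6 μm/a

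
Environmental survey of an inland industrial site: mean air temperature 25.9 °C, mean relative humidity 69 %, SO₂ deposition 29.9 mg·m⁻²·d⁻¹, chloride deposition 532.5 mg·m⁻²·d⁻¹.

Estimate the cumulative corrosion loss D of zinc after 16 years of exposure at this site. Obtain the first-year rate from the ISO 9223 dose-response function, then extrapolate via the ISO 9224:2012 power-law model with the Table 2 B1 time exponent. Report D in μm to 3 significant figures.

zinc: temperature factor f = -0.071·(15.9) = -1.1289
  sulphur-dioxide contribution → 0.4447 μm/a
  chloride contribution → 9.837 μm/a
  total first-year rate 10.28 μm/a
ISO 9224: D(t) = r_corr · t^b with b = 0.813 (zinc, B1)
  D(16) = 10.28 × 16^0.813 = 10.28 × 9.527 = 97.95 μm

D(16) = 98.0 μm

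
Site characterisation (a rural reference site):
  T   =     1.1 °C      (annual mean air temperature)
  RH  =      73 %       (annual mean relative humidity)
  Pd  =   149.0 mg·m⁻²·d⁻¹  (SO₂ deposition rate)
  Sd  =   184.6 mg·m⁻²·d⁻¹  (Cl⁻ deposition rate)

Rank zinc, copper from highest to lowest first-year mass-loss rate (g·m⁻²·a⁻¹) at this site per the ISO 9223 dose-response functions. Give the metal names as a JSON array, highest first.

["zinc", "copper"]

zinc: T≤10 °C ⇒ hinge +0.038·(1.1−10) = -0.3382
  sulphur-dioxide contribution → 2.389 μm/a
  chloride contribution → 0.6746 μm/a
  ⇒ r_corr(zinc) = 3.064 μm/a
  mass loss = 3.064 μm/a × 7.14 g/cm³ = 21.88 g·m⁻²·a⁻¹
copper: temperature factor f = +0.126·(-8.9) = -1.1214
  sulphur-dioxide contribution → 0.4708 μm/a
  chloride contribution → 0.6128 μm/a
  total first-year rate 1.084 μm/a
  mass loss = 1.084 μm/a × 8.96 g/cm³ = 9.709 g·m⁻²·a⁻¹
Ordering by g·m⁻²·a⁻¹: zinc (21.9) > copper (9.71)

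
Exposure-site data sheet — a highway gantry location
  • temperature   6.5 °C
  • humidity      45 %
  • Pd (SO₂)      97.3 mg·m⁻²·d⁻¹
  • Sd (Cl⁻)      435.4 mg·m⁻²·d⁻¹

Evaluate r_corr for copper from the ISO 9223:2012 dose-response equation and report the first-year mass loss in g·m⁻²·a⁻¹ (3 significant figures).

copper: T≤10 °C ⇒ hinge +0.126·(6.5−10) = -0.4410
  SO₂ term: 0.0053·97.3^0.26·exp(0.059·45-0.4410) = 0.1595
  Sd branch = 0.01025·Sd^0.27·e^(0.036·RH+0.049·T) = 0.3674 μm/a
  sum: 0.1595 + 0.3674 → r_corr = 0.5269 μm/a
Convert to mass loss: 0.5269 μm/a × 8.96 g/cm³ = 4.721 g·m⁻²·a⁻¹

r_corr = 4.72 g·m⁻²·a⁻¹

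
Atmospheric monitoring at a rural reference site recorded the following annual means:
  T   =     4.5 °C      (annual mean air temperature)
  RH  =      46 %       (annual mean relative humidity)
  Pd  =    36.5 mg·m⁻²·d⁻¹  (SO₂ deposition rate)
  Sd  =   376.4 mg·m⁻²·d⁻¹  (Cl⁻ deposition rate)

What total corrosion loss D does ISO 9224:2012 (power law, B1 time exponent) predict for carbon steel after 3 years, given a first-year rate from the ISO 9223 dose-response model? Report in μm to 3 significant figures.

carbon steel: temperature factor f = +0.150·(-5.5) = -0.8250
  Pd branch = 1.77·Pd^0.52·e^(0.02·RH+f) = 12.64 μm/a
  Sd branch = 0.102·Sd^0.62·e^(0.033·RH+0.04·T) = 22.03 μm/a
  r_corr = 12.64 + 22.03 = 34.66 μm/a
Power-law: D(3) = r_corr · 3^0.523
  D(3) = 34.66 × 3^0.523 = 34.66 × 1.776 = 61.57 μm

D(3) = 61.6 μm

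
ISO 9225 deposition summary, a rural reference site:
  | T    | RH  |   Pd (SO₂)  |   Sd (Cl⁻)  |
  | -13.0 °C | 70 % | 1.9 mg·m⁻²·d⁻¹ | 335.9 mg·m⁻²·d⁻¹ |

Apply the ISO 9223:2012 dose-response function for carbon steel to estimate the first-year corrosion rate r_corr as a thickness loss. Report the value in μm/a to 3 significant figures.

r_corr = 22.8 μm/a

carbon steel: temperature factor f = +0.150·(-23.0) = -3.4500
  Pd branch = 1.77·Pd^0.52·e^(0.02·RH+f) = 0.3181 μm/a
  Sd branch = 0.102·Sd^0.62·e^(0.033·RH+0.04·T) = 22.5 μm/a
  r_corr = 0.3181 + 22.5 = 22.82 μm/a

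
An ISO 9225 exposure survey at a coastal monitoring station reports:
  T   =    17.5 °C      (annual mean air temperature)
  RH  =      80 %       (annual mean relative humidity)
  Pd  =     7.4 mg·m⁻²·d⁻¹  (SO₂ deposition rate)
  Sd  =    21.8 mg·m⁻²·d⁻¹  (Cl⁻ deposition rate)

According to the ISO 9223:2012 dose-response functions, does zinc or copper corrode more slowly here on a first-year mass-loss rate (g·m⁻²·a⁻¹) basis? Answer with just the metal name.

zinc

zinc: T>10 °C ⇒ hinge -0.071·(17.5−10) = -0.5325
  SO₂ term: 0.0129·7.4^0.44·exp(0.046·80-0.5325) = 0.7244
  Cl⁻ term: 0.0175·21.8^0.57·exp(0.008·80+0.085·17.5) = 0.851
  r_corr = 0.7244 + 0.851 = 1.575 μm/a
  mass loss = 1.575 μm/a × 7.14 g/cm³ = 11.25 g·m⁻²·a⁻¹
copper: T>10 °C ⇒ hinge -0.080·(17.5−10) = -0.6000
  SO₂ term: 0.0053·7.4^0.26·exp(0.059·80-0.6000) = 0.549
  Cl⁻ term: 0.01025·21.8^0.27·exp(0.036·80+0.049·17.5) = 0.9892
  r_corr = 0.549 + 0.9892 = 1.538 μm/a
  mass loss = 1.538 μm/a × 8.96 g/cm³ = 13.78 g·m⁻²·a⁻¹
Ordering by g·m⁻²·a⁻¹: copper (13.8) > zinc (11.2)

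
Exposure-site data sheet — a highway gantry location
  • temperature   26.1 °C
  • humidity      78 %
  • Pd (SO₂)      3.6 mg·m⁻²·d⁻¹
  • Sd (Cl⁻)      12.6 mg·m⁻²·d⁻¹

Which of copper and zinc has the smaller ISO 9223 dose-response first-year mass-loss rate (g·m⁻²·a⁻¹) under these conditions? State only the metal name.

copper: T>10 °C ⇒ hinge -0.080·(26.1−10) = -1.2880
  Pd branch = 0.0053·Pd^0.26·e^(0.059·RH+f) = 0.2033 μm/a
  Sd branch = 0.01025·Sd^0.27·e^(0.036·RH+0.049·T) = 1.21 μm/a
  sum: 0.2033 + 1.21 → r_corr = 1.413 μm/a
  mass loss = 1.413 μm/a × 8.96 g/cm³ = 12.66 g·m⁻²·a⁻¹
zinc: temperature factor f = -0.071·(16.1) = -1.1431
  Pd branch = 0.0129·Pd^0.44·e^(0.046·RH+f) = 0.2613 μm/a
  Cl⁻ term: 0.0175·12.6^0.57·exp(0.008·78+0.085·26.1) = 1.273
  r_corr = 0.2613 + 1.273 = 1.534 μm/a
  mass loss = 1.534 μm/a × 7.14 g/cm³ = 10.95 g·m⁻²·a⁻¹
Ordering by g·m⁻²·a⁻¹: copper (12.7) > zinc (11)

zinc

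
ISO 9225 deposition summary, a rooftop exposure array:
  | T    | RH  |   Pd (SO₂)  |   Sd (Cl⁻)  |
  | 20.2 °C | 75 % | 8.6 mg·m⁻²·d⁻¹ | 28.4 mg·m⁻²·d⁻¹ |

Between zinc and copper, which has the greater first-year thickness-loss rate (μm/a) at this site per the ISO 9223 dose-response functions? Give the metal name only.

zinc: T>10 °C ⇒ hinge -0.071·(20.2−10) = -0.7242
  SO₂ term: 0.0129·8.6^0.44·exp(0.046·75-0.7242) = 0.5077
  Cl⁻ term: 0.0175·28.4^0.57·exp(0.008·75+0.085·20.2) = 1.196
  sum: 0.5077 + 1.196 → r_corr = 1.704 μm/a
copper: T>10 °C ⇒ hinge -0.080·(20.2−10) = -0.8160
  Pd branch = 0.0053·Pd^0.26·e^(0.059·RH+f) = 0.3425 μm/a
  Cl⁻ term: 0.01025·28.4^0.27·exp(0.036·75+0.049·20.2) = 1.013
  sum: 0.3425 + 1.013 → r_corr = 1.355 μm/a
Ordering by μm/a: zinc (1.7) > copper (1.36)

zinc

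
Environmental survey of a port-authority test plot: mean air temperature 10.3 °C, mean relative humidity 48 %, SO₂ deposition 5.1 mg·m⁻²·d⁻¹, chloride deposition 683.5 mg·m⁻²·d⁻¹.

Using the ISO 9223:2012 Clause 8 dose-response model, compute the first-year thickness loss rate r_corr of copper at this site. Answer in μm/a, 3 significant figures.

copper: T>10 °C ⇒ hinge -0.080·(10.3−10) = -0.0240
  SO₂ term: 0.0053·5.1^0.26·exp(0.059·48-0.0240) = 0.1342
  Sd branch = 0.01025·Sd^0.27·e^(0.036·RH+0.049·T) = 0.5569 μm/a
  sum: 0.1342 + 0.5569 → r_corr = 0.6911 μm/a

r_corr = 0.691 μm/a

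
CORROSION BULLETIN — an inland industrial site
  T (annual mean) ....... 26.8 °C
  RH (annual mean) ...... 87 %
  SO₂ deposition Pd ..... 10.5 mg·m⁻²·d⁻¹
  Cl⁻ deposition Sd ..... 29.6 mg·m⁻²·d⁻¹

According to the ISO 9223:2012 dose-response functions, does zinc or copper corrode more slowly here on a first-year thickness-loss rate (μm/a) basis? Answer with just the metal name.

copper

zinc: T>10 °C ⇒ hinge -0.071·(26.8−10) = -1.1928
  Pd branch = 0.0129·Pd^0.44·e^(0.046·RH+f) = 0.6025 μm/a
  Cl⁻ term: 0.0175·29.6^0.57·exp(0.008·87+0.085·26.8) = 2.362
  r_corr = 0.6025 + 2.362 = 2.964 μm/a
copper: T>10 °C ⇒ hinge -0.080·(26.8−10) = -1.3440
  Pd branch = 0.0053·Pd^0.26·e^(0.059·RH+f) = 0.4318 μm/a
  Sd branch = 0.01025·Sd^0.27·e^(0.036·RH+0.049·T) = 2.18 μm/a
  sum: 0.4318 + 2.18 → r_corr = 2.612 μm/a
Ordering by μm/a: zinc (2.96) > copper (2.61)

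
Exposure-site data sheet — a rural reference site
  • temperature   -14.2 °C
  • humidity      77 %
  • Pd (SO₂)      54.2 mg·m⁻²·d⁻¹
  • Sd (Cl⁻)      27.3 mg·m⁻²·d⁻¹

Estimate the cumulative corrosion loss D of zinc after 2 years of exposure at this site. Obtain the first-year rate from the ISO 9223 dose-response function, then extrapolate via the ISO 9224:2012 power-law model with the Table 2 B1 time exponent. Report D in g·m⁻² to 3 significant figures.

zinc: f(T) = +0.038·(T−10) [T≤10 °C] = -0.9196
  sulphur-dioxide contribution → 1.029 μm/a
  chloride contribution → 0.06382 μm/a
  total first-year rate 1.093 μm/a
Power-law: D(2) = r_corr · 2^0.813
  D(2) = 1.093 × 2^0.813 = 1.093 × 1.757 = 1.92 μm
  Mass loss = 1.92 μm × 7.14 g/cm³ = 13.71 g·m⁻²

D(2) = 13.7 g·m⁻²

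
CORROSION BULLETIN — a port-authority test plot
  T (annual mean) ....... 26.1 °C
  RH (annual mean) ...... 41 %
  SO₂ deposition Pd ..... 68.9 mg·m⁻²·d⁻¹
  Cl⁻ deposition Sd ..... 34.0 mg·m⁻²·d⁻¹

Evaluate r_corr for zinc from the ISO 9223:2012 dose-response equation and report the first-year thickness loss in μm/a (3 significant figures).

r_corr = 1.84 μm/a

zinc: f(T) = -0.071·(T−10) [T>10 °C] = -1.1431
  Pd branch = 0.0129·Pd^0.44·e^(0.046·RH+f) = 0.1746 μm/a
  Sd branch = 0.0175·Sd^0.57·e^(0.008·RH+0.085·T) = 1.667 μm/a
  sum: 0.1746 + 1.667 → r_corr = 1.842 μm/a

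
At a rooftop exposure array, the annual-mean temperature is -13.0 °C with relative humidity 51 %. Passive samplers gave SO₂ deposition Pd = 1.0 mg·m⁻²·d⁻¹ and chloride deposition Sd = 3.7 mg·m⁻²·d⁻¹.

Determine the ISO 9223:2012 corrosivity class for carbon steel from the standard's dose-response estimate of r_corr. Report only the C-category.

carbon steel: f(T) = +0.150·(T−10) [T≤10 °C] = -3.4500
  SO₂ term: 1.77·1.0^0.52·exp(0.02·51-3.4500) = 0.1558
  Cl⁻ term: 0.102·3.7^0.62·exp(0.033·51+0.04·-13.0) = 0.7345
  sum: 0.1558 + 0.7345 → r_corr = 0.8903 μm/a
ISO 9223 Table 2 (carbon steel): 0 < 0.89 ≤ 1.3 μm/a ⇒ C1

C1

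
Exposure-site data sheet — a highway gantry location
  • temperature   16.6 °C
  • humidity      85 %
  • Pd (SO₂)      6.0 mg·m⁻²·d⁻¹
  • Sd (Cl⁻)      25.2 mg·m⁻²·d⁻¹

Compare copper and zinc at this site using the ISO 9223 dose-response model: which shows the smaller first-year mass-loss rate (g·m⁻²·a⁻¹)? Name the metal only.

copper: temperature factor f = -0.080·(6.6) = -0.5280
  sulphur-dioxide contribution → 0.7504 μm/a
  chloride contribution → 1.178 μm/a
  total first-year rate 1.929 μm/a
  mass loss = 1.929 μm/a × 8.96 g/cm³ = 17.28 g·m⁻²·a⁻¹
zinc: temperature factor f = -0.071·(6.6) = -0.4686
  sulphur-dioxide contribution → 0.8863 μm/a
  chloride contribution → 0.8911 μm/a
  ⇒ r_corr(zinc) = 1.777 μm/a
  mass loss = 1.777 μm/a × 7.14 g/cm³ = 12.69 g·m⁻²·a⁻¹
Ordering by g·m⁻²·a⁻¹: copper (17.3) > zinc (12.7)

zinc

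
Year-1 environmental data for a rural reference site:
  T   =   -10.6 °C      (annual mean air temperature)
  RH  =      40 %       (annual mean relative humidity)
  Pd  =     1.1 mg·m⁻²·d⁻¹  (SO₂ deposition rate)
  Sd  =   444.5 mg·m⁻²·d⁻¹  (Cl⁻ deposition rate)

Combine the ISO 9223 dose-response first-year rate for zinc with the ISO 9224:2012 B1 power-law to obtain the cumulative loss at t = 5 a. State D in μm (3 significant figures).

zinc: f(T) = +0.038·(T−10) [T≤10 °C] = -0.7828
  Pd branch = 0.0129·Pd^0.44·e^(0.046·RH+f) = 0.03872 μm/a
  Sd branch = 0.0175·Sd^0.57·e^(0.008·RH+0.085·T) = 0.3162 μm/a
  sum: 0.03872 + 0.3162 → r_corr = 0.3549 μm/a
Power-law: D(5) = r_corr · 5^0.813
  D(5) = 0.3549 × 5^0.813 = 0.3549 × 3.701 = 1.313 μm

D(5) = 1.31 μm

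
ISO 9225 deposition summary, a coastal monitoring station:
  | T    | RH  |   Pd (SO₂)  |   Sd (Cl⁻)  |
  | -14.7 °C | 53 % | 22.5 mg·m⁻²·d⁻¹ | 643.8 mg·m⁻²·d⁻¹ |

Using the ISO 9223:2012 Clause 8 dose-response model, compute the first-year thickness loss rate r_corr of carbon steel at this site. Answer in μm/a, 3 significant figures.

r_corr = 18.6 μm/a

carbon steel: T≤10 °C ⇒ hinge +0.150·(-14.7−10) = -3.7050
  Pd branch = 1.77·Pd^0.52·e^(0.02·RH+f) = 0.6345 μm/a
  Sd branch = 0.102·Sd^0.62·e^(0.033·RH+0.04·T) = 17.96 μm/a
  r_corr = 0.6345 + 17.96 = 18.59 μm/a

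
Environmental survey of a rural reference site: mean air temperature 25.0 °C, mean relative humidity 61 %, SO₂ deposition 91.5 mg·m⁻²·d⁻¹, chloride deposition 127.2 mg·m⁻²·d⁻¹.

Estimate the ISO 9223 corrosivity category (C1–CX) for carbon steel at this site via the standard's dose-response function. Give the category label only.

C4

carbon steel: temperature factor f = -0.054·(15.0) = -0.8100
  sulphur-dioxide contribution → 27.92 μm/a
  chloride contribution → 41.87 μm/a
  ⇒ r_corr(carbon steel) = 69.79 μm/a
Category bounds: 50…80 μm/a bracket r_corr ⇒ C4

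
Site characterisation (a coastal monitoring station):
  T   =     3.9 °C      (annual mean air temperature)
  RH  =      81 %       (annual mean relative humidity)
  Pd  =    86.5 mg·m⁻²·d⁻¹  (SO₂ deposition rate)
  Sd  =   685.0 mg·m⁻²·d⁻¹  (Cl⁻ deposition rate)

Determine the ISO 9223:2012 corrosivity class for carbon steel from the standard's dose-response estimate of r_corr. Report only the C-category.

C5

carbon steel: f(T) = +0.150·(T−10) [T≤10 °C] = -0.9150
  sulphur-dioxide contribution → 36.42 μm/a
  chloride contribution → 98.93 μm/a
  ⇒ r_corr(carbon steel) = 135.4 μm/a
135 μm/a falls in (80, 200] for carbon steel → category C5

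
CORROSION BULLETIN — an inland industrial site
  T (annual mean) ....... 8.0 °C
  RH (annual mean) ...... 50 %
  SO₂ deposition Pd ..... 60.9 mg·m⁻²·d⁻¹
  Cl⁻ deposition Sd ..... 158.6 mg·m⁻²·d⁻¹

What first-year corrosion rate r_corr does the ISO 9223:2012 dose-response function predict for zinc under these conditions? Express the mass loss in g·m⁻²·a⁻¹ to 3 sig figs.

r_corr = 11.8 g·m⁻²·a⁻¹

zinc: f(T) = +0.038·(T−10) [T≤10 °C] = -0.0760
  SO₂ term: 0.0129·60.9^0.44·exp(0.046·50-0.0760) = 0.7273
  Cl⁻ term: 0.0175·158.6^0.57·exp(0.008·50+0.085·8.0) = 0.9252
  r_corr = 0.7273 + 0.9252 = 1.652 μm/a
Convert to mass loss: 1.652 μm/a × 7.14 g/cm³ = 11.8 g·m⁻²·a⁻¹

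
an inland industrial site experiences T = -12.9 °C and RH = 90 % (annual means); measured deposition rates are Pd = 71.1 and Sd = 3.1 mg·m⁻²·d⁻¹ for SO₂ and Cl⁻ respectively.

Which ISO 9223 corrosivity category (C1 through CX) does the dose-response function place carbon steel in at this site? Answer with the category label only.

C2

carbon steel: temperature factor f = +0.150·(-22.9) = -3.4350
  Pd branch = 1.77·Pd^0.52·e^(0.02·RH+f) = 3.169 μm/a
  Cl⁻ term: 0.102·3.1^0.62·exp(0.033·90+0.04·-12.9) = 2.393
  sum: 3.169 + 2.393 → r_corr = 5.562 μm/a
5.56 μm/a falls in (1.3, 25] for carbon steel → category C2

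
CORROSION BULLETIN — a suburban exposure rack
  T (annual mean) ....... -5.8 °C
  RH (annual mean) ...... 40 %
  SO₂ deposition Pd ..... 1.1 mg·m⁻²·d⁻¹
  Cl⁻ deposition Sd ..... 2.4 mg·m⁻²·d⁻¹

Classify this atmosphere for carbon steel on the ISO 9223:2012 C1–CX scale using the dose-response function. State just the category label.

carbon steel: temperature factor f = +0.150·(-15.8) = -2.3700
  Pd branch = 1.77·Pd^0.52·e^(0.02·RH+f) = 0.387 μm/a
  Sd branch = 0.102·Sd^0.62·e^(0.033·RH+0.04·T) = 0.521 μm/a
  r_corr = 0.387 + 0.521 = 0.908 μm/a
Category bounds: 0…1.3 μm/a bracket r_corr ⇒ C1

C1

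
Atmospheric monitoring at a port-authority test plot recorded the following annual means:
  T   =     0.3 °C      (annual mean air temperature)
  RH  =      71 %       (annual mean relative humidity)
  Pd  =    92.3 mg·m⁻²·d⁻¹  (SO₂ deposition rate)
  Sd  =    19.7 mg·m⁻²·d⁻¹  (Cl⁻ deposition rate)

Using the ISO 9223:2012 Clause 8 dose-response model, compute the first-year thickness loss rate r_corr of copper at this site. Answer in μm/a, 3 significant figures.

copper: f(T) = +0.126·(T−10) [T≤10 °C] = -1.2222
  SO₂ term: 0.0053·92.3^0.26·exp(0.059·71-1.2222) = 0.334
  Sd branch = 0.01025·Sd^0.27·e^(0.036·RH+0.049·T) = 0.2997 μm/a
  r_corr = 0.334 + 0.2997 = 0.6336 μm/a

r_corr = 0.634 μm/a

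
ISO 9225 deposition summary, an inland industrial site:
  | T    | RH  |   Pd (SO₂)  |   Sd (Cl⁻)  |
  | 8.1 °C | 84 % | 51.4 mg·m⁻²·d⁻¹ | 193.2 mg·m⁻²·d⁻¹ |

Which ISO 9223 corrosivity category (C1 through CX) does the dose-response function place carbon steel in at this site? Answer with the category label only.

C5

carbon steel: f(T) = +0.150·(T−10) [T≤10 °C] = -0.2850
  SO₂ term: 1.77·51.4^0.52·exp(0.02·84-0.2850) = 55.4
  Cl⁻ term: 0.102·193.2^0.62·exp(0.033·84+0.04·8.1) = 58.95
  sum: 55.4 + 58.95 → r_corr = 114.4 μm/a
ISO 9223 Table 2 (carbon steel): 80 < 114 ≤ 200 μm/a ⇒ C5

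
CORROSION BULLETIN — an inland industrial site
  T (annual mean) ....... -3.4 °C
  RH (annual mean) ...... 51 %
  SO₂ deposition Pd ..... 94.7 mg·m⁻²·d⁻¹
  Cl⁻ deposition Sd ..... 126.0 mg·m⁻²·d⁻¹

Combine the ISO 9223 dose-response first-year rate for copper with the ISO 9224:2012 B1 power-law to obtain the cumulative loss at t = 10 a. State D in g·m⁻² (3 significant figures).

copper: T≤10 °C ⇒ hinge +0.126·(-3.4−10) = -1.6884
  SO₂ term: 0.0053·94.7^0.26·exp(0.059·51-1.6884) = 0.06481
  Cl⁻ term: 0.01025·126.0^0.27·exp(0.036·51+0.049·-3.4) = 0.2008
  r_corr = 0.06481 + 0.2008 = 0.2656 μm/a
Long-term exponent b (ISO 9224 Table 2, B1) = 0.667
  D(10) = 0.2656 × 10^0.667 = 0.2656 × 4.645 = 1.234 μm
  Mass loss = 1.234 μm × 8.96 g/cm³ = 11.06 g·m⁻²

D(10) = 11.1 g·m⁻²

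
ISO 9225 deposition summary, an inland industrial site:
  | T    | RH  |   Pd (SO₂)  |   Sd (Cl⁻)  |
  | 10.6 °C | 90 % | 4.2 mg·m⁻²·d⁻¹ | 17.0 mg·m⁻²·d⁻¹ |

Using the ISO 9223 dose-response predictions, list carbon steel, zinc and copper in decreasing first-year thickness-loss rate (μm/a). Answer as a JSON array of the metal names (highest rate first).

["carbon steel", "copper", "zinc"]

carbon steel: T>10 °C ⇒ hinge -0.054·(10.6−10) = -0.0324
  Pd branch = 1.77·Pd^0.52·e^(0.02·RH+f) = 21.86 μm/a
  Sd branch = 0.102·Sd^0.62·e^(0.033·RH+0.04·T) = 17.6 μm/a
  sum: 21.86 + 17.6 → r_corr = 39.46 μm/a
zinc: f(T) = -0.071·(T−10) [T>10 °C] = -0.0426
  SO₂ term: 0.0129·4.2^0.44·exp(0.046·90-0.0426) = 1.46
  Cl⁻ term: 0.0175·17.0^0.57·exp(0.008·90+0.085·10.6) = 0.445
  r_corr = 1.46 + 0.445 = 1.905 μm/a
copper: f(T) = -0.080·(T−10) [T>10 °C] = -0.0480
  Pd branch = 0.0053·Pd^0.26·e^(0.059·RH+f) = 1.484 μm/a
  Sd branch = 0.01025·Sd^0.27·e^(0.036·RH+0.049·T) = 0.9454 μm/a
  r_corr = 1.484 + 0.9454 = 2.43 μm/a
Ordering by μm/a: carbon steel (39.5) > copper (2.43) > zinc (1.9)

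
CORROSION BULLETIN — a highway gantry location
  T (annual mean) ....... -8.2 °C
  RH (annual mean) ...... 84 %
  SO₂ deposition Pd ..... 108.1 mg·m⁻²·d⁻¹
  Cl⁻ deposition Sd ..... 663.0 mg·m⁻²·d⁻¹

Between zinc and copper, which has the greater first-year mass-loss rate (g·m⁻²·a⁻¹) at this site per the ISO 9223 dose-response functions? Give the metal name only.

zinc: temperature factor f = +0.038·(-18.2) = -0.6916
  sulphur-dioxide contribution → 2.417 μm/a
  chloride contribution → 0.6925 μm/a
  total first-year rate 3.109 μm/a
  mass loss = 3.109 μm/a × 7.14 g/cm³ = 22.2 g·m⁻²·a⁻¹
copper: T≤10 °C ⇒ hinge +0.126·(-8.2−10) = -2.2932
  sulphur-dioxide contribution → 0.2567 μm/a
  chloride contribution → 0.8153 μm/a
  ⇒ r_corr(copper) = 1.072 μm/a
  mass loss = 1.072 μm/a × 8.96 g/cm³ = 9.606 g·m⁻²·a⁻¹
Ordering by g·m⁻²·a⁻¹: zinc (22.2) > copper (9.61)

zinc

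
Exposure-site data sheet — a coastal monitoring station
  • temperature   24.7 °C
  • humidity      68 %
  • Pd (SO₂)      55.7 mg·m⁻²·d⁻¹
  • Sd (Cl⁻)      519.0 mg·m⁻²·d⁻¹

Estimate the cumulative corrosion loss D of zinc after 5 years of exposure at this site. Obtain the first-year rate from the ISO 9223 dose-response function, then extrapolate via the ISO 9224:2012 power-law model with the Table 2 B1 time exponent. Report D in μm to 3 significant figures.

zinc: f(T) = -0.071·(T−10) [T>10 °C] = -1.0437
  Pd branch = 0.0129·Pd^0.44·e^(0.046·RH+f) = 0.6081 μm/a
  Cl⁻ term: 0.0175·519.0^0.57·exp(0.008·68+0.085·24.7) = 8.684
  r_corr = 0.6081 + 8.684 = 9.293 μm/a
Long-term exponent b (ISO 9224 Table 2, B1) = 0.813
  D(5) = 9.293 × 5^0.813 = 9.293 × 3.701 = 34.39 μm

D(5) = 34.4 μm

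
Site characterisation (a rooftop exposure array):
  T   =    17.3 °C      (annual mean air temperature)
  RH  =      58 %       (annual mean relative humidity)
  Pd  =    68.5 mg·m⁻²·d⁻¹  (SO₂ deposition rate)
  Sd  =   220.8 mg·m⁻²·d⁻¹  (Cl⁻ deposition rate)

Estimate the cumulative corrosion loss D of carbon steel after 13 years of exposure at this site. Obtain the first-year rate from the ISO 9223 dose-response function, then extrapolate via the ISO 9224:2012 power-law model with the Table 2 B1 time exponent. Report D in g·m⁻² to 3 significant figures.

D(13) = 2.21e+03 g·m⁻²

carbon steel: temperature factor f = -0.054·(7.3) = -0.3942
  sulphur-dioxide contribution → 34.29 μm/a
  chloride contribution → 39.23 μm/a
  total first-year rate 73.52 μm/a
Power-law: D(13) = r_corr · 13^0.523
  D(13) = 73.52 × 13^0.523 = 73.52 × 3.825 = 281.2 μm
  Mass loss = 281.2 μm × 7.85 g/cm³ = 2207 g·m⁻²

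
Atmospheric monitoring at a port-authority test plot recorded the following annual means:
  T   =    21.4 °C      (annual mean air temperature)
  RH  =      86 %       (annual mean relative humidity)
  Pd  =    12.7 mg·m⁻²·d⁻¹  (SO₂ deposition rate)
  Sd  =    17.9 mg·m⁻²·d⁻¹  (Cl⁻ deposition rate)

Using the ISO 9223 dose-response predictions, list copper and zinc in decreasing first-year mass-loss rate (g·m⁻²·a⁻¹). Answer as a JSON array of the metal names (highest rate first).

["copper", "zinc"]

copper: f(T) = -0.080·(T−10) [T>10 °C] = -0.9120
  sulphur-dioxide contribution → 0.6589 μm/a
  chloride contribution → 1.409 μm/a
  total first-year rate 2.068 μm/a
  mass loss = 2.068 μm/a × 8.96 g/cm³ = 18.53 g·m⁻²·a⁻¹
zinc: f(T) = -0.071·(T−10) [T>10 °C] = -0.8094
  sulphur-dioxide contribution → 0.9179 μm/a
  chloride contribution → 1.112 μm/a
  ⇒ r_corr(zinc) = 2.03 μm/a
  mass loss = 2.03 μm/a × 7.14 g/cm³ = 14.49 g·m⁻²·a⁻¹
Ordering by g·m⁻²·a⁻¹: copper (18.5) > zinc (14.5)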